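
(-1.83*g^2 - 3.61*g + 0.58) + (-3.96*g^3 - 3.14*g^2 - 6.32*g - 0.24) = -3.96*g^3 - 4.97*g^2 - 9.93*g + 0.34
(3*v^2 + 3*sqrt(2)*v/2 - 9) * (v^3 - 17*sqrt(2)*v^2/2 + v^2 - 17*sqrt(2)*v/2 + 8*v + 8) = 3*v^5 - 24*sqrt(2)*v^4 + 3*v^4 - 24*sqrt(2)*v^3 - 21*v^3/2 - 21*v^2/2 + 177*sqrt(2)*v^2/2 - 72*v + 177*sqrt(2)*v/2 - 72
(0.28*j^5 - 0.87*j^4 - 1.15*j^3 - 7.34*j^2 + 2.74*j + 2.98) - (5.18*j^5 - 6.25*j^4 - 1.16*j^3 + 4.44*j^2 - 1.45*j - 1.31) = -4.9*j^5 + 5.38*j^4 + 0.01*j^3 - 11.78*j^2 + 4.19*j + 4.29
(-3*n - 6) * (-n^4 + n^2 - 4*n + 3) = 3*n^5 + 6*n^4 - 3*n^3 + 6*n^2 + 15*n - 18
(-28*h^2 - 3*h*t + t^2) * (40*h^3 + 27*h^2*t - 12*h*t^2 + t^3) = -1120*h^5 - 876*h^4*t + 295*h^3*t^2 + 35*h^2*t^3 - 15*h*t^4 + t^5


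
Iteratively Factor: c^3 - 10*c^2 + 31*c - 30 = (c - 2)*(c^2 - 8*c + 15) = (c - 5)*(c - 2)*(c - 3)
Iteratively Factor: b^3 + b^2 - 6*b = (b)*(b^2 + b - 6) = b*(b + 3)*(b - 2)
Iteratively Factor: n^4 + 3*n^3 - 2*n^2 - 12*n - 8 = (n + 2)*(n^3 + n^2 - 4*n - 4) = (n - 2)*(n + 2)*(n^2 + 3*n + 2) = (n - 2)*(n + 2)^2*(n + 1)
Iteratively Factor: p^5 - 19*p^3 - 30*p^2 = (p + 2)*(p^4 - 2*p^3 - 15*p^2) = p*(p + 2)*(p^3 - 2*p^2 - 15*p) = p*(p + 2)*(p + 3)*(p^2 - 5*p) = p^2*(p + 2)*(p + 3)*(p - 5)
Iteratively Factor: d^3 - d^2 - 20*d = (d - 5)*(d^2 + 4*d) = (d - 5)*(d + 4)*(d)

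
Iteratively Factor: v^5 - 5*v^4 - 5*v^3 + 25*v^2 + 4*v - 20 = (v - 5)*(v^4 - 5*v^2 + 4) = (v - 5)*(v - 2)*(v^3 + 2*v^2 - v - 2) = (v - 5)*(v - 2)*(v + 2)*(v^2 - 1) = (v - 5)*(v - 2)*(v - 1)*(v + 2)*(v + 1)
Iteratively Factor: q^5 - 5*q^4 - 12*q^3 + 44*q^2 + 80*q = (q + 2)*(q^4 - 7*q^3 + 2*q^2 + 40*q) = (q - 4)*(q + 2)*(q^3 - 3*q^2 - 10*q) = (q - 5)*(q - 4)*(q + 2)*(q^2 + 2*q) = (q - 5)*(q - 4)*(q + 2)^2*(q)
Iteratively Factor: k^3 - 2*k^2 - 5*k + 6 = (k - 3)*(k^2 + k - 2) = (k - 3)*(k + 2)*(k - 1)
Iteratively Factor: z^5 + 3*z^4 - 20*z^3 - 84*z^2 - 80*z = (z + 2)*(z^4 + z^3 - 22*z^2 - 40*z) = z*(z + 2)*(z^3 + z^2 - 22*z - 40) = z*(z + 2)*(z + 4)*(z^2 - 3*z - 10) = z*(z + 2)^2*(z + 4)*(z - 5)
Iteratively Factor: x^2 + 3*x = (x + 3)*(x)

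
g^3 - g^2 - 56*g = g*(g - 8)*(g + 7)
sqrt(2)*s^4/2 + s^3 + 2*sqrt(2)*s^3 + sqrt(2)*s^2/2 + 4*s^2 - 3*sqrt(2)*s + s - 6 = (s - 1)*(s + 2)*(s + 3)*(sqrt(2)*s/2 + 1)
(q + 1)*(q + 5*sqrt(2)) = q^2 + q + 5*sqrt(2)*q + 5*sqrt(2)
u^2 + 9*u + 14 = (u + 2)*(u + 7)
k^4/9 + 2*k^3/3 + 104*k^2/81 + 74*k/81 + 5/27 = (k/3 + 1/3)*(k/3 + 1)*(k + 1/3)*(k + 5/3)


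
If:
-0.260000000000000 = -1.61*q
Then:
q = 0.16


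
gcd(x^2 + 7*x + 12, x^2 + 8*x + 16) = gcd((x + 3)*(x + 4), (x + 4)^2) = x + 4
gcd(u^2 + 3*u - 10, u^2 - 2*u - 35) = u + 5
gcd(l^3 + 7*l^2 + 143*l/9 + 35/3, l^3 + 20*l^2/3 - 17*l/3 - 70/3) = l + 5/3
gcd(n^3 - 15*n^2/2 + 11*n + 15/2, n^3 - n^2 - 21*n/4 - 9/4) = n^2 - 5*n/2 - 3/2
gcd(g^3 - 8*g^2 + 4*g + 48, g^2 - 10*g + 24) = g^2 - 10*g + 24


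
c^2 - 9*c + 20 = (c - 5)*(c - 4)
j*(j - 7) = j^2 - 7*j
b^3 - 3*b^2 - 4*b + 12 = (b - 3)*(b - 2)*(b + 2)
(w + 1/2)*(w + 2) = w^2 + 5*w/2 + 1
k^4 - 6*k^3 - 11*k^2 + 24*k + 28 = (k - 7)*(k - 2)*(k + 1)*(k + 2)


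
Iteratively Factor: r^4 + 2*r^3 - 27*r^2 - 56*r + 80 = (r + 4)*(r^3 - 2*r^2 - 19*r + 20) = (r - 5)*(r + 4)*(r^2 + 3*r - 4) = (r - 5)*(r - 1)*(r + 4)*(r + 4)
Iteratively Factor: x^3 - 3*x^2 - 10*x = (x - 5)*(x^2 + 2*x) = (x - 5)*(x + 2)*(x)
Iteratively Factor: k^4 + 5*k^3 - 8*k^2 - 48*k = (k)*(k^3 + 5*k^2 - 8*k - 48) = k*(k + 4)*(k^2 + k - 12) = k*(k + 4)^2*(k - 3)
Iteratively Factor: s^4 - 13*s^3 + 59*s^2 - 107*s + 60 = (s - 4)*(s^3 - 9*s^2 + 23*s - 15) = (s - 4)*(s - 1)*(s^2 - 8*s + 15) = (s - 5)*(s - 4)*(s - 1)*(s - 3)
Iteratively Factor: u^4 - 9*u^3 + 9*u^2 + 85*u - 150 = (u + 3)*(u^3 - 12*u^2 + 45*u - 50) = (u - 2)*(u + 3)*(u^2 - 10*u + 25) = (u - 5)*(u - 2)*(u + 3)*(u - 5)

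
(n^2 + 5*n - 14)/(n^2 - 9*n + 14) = (n + 7)/(n - 7)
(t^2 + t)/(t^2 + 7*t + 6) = t/(t + 6)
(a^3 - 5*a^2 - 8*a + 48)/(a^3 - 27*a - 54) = (a^2 - 8*a + 16)/(a^2 - 3*a - 18)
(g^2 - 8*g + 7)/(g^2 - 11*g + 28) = (g - 1)/(g - 4)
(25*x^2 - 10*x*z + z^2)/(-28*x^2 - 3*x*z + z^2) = (-25*x^2 + 10*x*z - z^2)/(28*x^2 + 3*x*z - z^2)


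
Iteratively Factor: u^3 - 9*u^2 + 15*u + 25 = (u - 5)*(u^2 - 4*u - 5) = (u - 5)*(u + 1)*(u - 5)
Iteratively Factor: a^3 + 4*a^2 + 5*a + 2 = (a + 2)*(a^2 + 2*a + 1) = (a + 1)*(a + 2)*(a + 1)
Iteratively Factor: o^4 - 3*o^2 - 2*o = (o + 1)*(o^3 - o^2 - 2*o) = (o + 1)^2*(o^2 - 2*o) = o*(o + 1)^2*(o - 2)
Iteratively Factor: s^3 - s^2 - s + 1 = (s - 1)*(s^2 - 1) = (s - 1)*(s + 1)*(s - 1)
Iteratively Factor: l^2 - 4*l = (l - 4)*(l)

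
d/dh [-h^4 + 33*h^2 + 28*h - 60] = -4*h^3 + 66*h + 28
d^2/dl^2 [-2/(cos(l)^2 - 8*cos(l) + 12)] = 4*(2*sin(l)^4 - 9*sin(l)^2 + 63*cos(l) - 3*cos(3*l) - 45)/((cos(l) - 6)^3*(cos(l) - 2)^3)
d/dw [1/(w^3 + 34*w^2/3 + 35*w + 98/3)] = 3*(-9*w^2 - 68*w - 105)/(3*w^3 + 34*w^2 + 105*w + 98)^2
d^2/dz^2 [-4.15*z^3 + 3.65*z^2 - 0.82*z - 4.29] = 7.3 - 24.9*z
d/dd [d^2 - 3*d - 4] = 2*d - 3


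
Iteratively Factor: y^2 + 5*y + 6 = (y + 3)*(y + 2)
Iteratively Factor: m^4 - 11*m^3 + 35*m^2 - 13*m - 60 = (m - 3)*(m^3 - 8*m^2 + 11*m + 20) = (m - 5)*(m - 3)*(m^2 - 3*m - 4) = (m - 5)*(m - 3)*(m + 1)*(m - 4)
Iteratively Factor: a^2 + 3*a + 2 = (a + 2)*(a + 1)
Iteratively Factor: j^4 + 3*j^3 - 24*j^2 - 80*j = (j + 4)*(j^3 - j^2 - 20*j) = (j + 4)^2*(j^2 - 5*j) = (j - 5)*(j + 4)^2*(j)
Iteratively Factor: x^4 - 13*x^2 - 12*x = (x + 1)*(x^3 - x^2 - 12*x) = (x + 1)*(x + 3)*(x^2 - 4*x) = (x - 4)*(x + 1)*(x + 3)*(x)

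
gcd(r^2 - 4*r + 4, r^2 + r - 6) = r - 2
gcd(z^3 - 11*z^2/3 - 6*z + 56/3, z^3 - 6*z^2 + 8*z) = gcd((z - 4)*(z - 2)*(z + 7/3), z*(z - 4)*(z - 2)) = z^2 - 6*z + 8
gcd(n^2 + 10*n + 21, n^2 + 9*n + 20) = 1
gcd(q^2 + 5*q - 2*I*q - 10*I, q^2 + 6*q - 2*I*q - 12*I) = q - 2*I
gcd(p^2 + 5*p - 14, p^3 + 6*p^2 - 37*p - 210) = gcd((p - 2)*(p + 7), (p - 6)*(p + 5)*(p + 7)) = p + 7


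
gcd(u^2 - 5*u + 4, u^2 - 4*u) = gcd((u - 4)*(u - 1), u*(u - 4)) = u - 4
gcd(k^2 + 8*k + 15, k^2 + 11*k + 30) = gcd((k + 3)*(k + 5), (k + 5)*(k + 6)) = k + 5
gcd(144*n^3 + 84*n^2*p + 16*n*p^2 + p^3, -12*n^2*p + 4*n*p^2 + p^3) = 6*n + p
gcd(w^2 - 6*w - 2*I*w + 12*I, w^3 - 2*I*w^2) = w - 2*I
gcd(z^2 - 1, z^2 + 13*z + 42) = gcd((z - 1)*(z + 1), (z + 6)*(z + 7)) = 1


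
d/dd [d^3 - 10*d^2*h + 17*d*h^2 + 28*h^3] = 3*d^2 - 20*d*h + 17*h^2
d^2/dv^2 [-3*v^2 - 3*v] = -6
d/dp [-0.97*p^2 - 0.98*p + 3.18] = -1.94*p - 0.98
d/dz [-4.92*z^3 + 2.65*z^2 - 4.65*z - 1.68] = -14.76*z^2 + 5.3*z - 4.65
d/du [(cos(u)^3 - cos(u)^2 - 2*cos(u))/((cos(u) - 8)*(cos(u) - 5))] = (-cos(u)^4 + 26*cos(u)^3 - 135*cos(u)^2 + 80*cos(u) + 80)*sin(u)/((cos(u) - 8)^2*(cos(u) - 5)^2)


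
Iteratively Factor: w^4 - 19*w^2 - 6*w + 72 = (w - 2)*(w^3 + 2*w^2 - 15*w - 36) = (w - 2)*(w + 3)*(w^2 - w - 12) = (w - 4)*(w - 2)*(w + 3)*(w + 3)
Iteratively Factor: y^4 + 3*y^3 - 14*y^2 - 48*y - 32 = (y + 4)*(y^3 - y^2 - 10*y - 8) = (y - 4)*(y + 4)*(y^2 + 3*y + 2) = (y - 4)*(y + 2)*(y + 4)*(y + 1)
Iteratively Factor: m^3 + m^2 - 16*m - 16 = (m - 4)*(m^2 + 5*m + 4) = (m - 4)*(m + 4)*(m + 1)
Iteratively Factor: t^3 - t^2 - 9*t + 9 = (t - 1)*(t^2 - 9) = (t - 1)*(t + 3)*(t - 3)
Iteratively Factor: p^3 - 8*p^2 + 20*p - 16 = (p - 4)*(p^2 - 4*p + 4) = (p - 4)*(p - 2)*(p - 2)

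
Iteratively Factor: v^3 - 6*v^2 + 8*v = (v)*(v^2 - 6*v + 8) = v*(v - 2)*(v - 4)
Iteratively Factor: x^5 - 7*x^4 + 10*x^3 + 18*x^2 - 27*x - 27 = (x - 3)*(x^4 - 4*x^3 - 2*x^2 + 12*x + 9) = (x - 3)*(x + 1)*(x^3 - 5*x^2 + 3*x + 9) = (x - 3)*(x + 1)^2*(x^2 - 6*x + 9) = (x - 3)^2*(x + 1)^2*(x - 3)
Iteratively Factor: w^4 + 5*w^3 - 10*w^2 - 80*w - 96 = (w - 4)*(w^3 + 9*w^2 + 26*w + 24) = (w - 4)*(w + 4)*(w^2 + 5*w + 6) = (w - 4)*(w + 2)*(w + 4)*(w + 3)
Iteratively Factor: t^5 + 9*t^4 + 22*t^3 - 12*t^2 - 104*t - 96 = (t + 4)*(t^4 + 5*t^3 + 2*t^2 - 20*t - 24) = (t + 3)*(t + 4)*(t^3 + 2*t^2 - 4*t - 8) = (t + 2)*(t + 3)*(t + 4)*(t^2 - 4) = (t - 2)*(t + 2)*(t + 3)*(t + 4)*(t + 2)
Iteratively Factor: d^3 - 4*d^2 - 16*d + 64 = (d + 4)*(d^2 - 8*d + 16) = (d - 4)*(d + 4)*(d - 4)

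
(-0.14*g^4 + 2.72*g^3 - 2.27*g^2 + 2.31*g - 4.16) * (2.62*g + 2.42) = -0.3668*g^5 + 6.7876*g^4 + 0.635000000000001*g^3 + 0.5588*g^2 - 5.309*g - 10.0672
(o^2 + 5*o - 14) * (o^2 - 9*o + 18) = o^4 - 4*o^3 - 41*o^2 + 216*o - 252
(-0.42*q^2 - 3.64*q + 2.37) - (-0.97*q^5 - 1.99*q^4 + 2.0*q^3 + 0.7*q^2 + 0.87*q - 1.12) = 0.97*q^5 + 1.99*q^4 - 2.0*q^3 - 1.12*q^2 - 4.51*q + 3.49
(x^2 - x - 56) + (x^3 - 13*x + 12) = x^3 + x^2 - 14*x - 44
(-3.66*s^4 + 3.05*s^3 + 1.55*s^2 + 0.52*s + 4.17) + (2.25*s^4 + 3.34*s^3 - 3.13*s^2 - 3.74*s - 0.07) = -1.41*s^4 + 6.39*s^3 - 1.58*s^2 - 3.22*s + 4.1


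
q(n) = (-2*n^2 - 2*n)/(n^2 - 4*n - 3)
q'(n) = (4 - 2*n)*(-2*n^2 - 2*n)/(n^2 - 4*n - 3)^2 + (-4*n - 2)/(n^2 - 4*n - 3) = 2*(5*n^2 + 6*n + 3)/(n^4 - 8*n^3 + 10*n^2 + 24*n + 9)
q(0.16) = 0.10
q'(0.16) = 0.63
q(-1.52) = -0.29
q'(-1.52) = 0.37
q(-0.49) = -0.62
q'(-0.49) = 3.94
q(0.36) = 0.23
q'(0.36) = 0.63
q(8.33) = -4.70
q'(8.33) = 0.73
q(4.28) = 25.09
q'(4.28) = 74.11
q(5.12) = -22.92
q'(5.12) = 44.08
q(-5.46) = -1.00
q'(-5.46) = 0.10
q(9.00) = -4.29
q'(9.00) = 0.52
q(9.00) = -4.29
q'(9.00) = 0.52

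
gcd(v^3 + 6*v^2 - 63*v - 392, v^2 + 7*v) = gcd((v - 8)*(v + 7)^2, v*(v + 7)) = v + 7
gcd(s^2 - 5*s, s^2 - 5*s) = s^2 - 5*s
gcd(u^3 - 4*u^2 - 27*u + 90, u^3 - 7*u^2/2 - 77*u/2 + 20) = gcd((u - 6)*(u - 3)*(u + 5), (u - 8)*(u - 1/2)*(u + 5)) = u + 5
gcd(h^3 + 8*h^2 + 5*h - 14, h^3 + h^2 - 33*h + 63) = h + 7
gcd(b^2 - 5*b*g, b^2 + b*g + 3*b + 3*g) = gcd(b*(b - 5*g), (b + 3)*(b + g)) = 1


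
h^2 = h^2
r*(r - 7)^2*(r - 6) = r^4 - 20*r^3 + 133*r^2 - 294*r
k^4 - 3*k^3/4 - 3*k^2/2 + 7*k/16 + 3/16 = (k - 3/2)*(k - 1/2)*(k + 1/4)*(k + 1)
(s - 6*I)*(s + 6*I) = s^2 + 36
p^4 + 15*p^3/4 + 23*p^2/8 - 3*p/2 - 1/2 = (p - 1/2)*(p + 1/4)*(p + 2)^2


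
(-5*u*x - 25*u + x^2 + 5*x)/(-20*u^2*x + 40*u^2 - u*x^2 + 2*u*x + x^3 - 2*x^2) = (x + 5)/(4*u*x - 8*u + x^2 - 2*x)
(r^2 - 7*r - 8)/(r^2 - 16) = (r^2 - 7*r - 8)/(r^2 - 16)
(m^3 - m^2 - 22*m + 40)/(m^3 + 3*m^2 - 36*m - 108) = (m^3 - m^2 - 22*m + 40)/(m^3 + 3*m^2 - 36*m - 108)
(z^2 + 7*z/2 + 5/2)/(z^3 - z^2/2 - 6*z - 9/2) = (2*z + 5)/(2*z^2 - 3*z - 9)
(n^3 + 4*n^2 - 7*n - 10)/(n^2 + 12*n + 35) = (n^2 - n - 2)/(n + 7)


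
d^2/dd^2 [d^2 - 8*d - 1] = 2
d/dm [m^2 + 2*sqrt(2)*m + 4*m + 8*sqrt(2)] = 2*m + 2*sqrt(2) + 4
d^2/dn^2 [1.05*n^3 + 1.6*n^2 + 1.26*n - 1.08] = 6.3*n + 3.2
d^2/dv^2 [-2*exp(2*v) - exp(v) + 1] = (-8*exp(v) - 1)*exp(v)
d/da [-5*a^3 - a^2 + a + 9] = -15*a^2 - 2*a + 1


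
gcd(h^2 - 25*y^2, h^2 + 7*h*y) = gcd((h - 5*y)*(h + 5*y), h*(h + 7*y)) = 1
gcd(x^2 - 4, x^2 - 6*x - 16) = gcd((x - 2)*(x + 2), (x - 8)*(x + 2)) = x + 2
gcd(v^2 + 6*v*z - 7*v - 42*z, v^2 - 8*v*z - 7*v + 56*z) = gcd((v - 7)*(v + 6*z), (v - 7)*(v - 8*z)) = v - 7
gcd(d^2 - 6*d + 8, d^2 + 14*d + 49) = 1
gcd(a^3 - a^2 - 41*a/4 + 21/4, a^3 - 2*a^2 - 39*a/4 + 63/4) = a^2 - a/2 - 21/2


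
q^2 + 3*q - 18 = (q - 3)*(q + 6)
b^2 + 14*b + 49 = (b + 7)^2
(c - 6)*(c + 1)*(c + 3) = c^3 - 2*c^2 - 21*c - 18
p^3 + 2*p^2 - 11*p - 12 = (p - 3)*(p + 1)*(p + 4)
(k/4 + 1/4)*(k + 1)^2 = k^3/4 + 3*k^2/4 + 3*k/4 + 1/4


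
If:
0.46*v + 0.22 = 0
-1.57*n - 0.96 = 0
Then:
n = -0.61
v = -0.48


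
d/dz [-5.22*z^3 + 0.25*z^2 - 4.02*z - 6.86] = -15.66*z^2 + 0.5*z - 4.02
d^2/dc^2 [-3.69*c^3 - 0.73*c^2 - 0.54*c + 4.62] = -22.14*c - 1.46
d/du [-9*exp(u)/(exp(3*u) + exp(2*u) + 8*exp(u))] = (18*exp(u) + 9)*exp(u)/(exp(2*u) + exp(u) + 8)^2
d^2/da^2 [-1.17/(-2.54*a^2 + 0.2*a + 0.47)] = (15.096744*a^2 - 1.18872*a - 1.17*(5.08*a - 0.2)*(10.16*a - 0.4) - 2.793492)/(-2.54*a^2 + 0.2*a + 0.47)^3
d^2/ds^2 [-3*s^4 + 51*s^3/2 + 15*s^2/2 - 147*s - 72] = -36*s^2 + 153*s + 15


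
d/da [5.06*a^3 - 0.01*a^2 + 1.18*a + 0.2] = 15.18*a^2 - 0.02*a + 1.18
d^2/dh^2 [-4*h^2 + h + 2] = -8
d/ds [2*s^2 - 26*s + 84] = 4*s - 26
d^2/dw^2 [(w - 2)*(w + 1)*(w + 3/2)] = 6*w + 1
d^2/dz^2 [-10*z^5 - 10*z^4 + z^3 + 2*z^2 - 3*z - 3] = -200*z^3 - 120*z^2 + 6*z + 4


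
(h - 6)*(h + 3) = h^2 - 3*h - 18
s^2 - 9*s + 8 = (s - 8)*(s - 1)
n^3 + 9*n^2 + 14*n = n*(n + 2)*(n + 7)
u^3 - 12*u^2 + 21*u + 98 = (u - 7)^2*(u + 2)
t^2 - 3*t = t*(t - 3)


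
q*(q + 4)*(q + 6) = q^3 + 10*q^2 + 24*q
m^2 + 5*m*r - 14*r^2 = (m - 2*r)*(m + 7*r)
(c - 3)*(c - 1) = c^2 - 4*c + 3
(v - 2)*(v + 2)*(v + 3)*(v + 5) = v^4 + 8*v^3 + 11*v^2 - 32*v - 60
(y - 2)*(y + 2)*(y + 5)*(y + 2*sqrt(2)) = y^4 + 2*sqrt(2)*y^3 + 5*y^3 - 4*y^2 + 10*sqrt(2)*y^2 - 20*y - 8*sqrt(2)*y - 40*sqrt(2)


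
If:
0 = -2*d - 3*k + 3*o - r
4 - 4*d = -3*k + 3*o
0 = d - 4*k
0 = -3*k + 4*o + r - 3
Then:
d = 4/7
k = 1/7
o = 5/7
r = 4/7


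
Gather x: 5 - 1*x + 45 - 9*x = 50 - 10*x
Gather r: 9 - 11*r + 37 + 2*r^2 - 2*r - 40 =2*r^2 - 13*r + 6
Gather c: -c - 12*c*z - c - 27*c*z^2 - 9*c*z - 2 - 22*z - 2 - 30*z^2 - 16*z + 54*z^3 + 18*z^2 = c*(-27*z^2 - 21*z - 2) + 54*z^3 - 12*z^2 - 38*z - 4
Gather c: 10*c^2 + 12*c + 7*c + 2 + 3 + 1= 10*c^2 + 19*c + 6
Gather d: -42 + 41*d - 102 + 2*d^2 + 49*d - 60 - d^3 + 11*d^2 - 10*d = -d^3 + 13*d^2 + 80*d - 204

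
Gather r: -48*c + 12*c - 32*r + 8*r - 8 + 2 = -36*c - 24*r - 6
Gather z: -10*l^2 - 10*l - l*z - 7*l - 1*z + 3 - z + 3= -10*l^2 - 17*l + z*(-l - 2) + 6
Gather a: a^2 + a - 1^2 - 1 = a^2 + a - 2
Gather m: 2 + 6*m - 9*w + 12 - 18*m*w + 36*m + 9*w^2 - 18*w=m*(42 - 18*w) + 9*w^2 - 27*w + 14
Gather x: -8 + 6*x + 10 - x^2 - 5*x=-x^2 + x + 2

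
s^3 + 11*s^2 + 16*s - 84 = (s - 2)*(s + 6)*(s + 7)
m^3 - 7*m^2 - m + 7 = (m - 7)*(m - 1)*(m + 1)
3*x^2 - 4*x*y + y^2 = (-3*x + y)*(-x + y)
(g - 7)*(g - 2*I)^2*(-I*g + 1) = -I*g^4 - 3*g^3 + 7*I*g^3 + 21*g^2 - 4*g + 28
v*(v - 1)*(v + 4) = v^3 + 3*v^2 - 4*v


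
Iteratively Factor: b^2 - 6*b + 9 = (b - 3)*(b - 3)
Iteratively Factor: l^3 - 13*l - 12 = (l + 3)*(l^2 - 3*l - 4) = (l + 1)*(l + 3)*(l - 4)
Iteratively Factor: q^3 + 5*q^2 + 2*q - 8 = (q + 2)*(q^2 + 3*q - 4) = (q - 1)*(q + 2)*(q + 4)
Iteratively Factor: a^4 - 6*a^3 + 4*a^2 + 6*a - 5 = (a - 1)*(a^3 - 5*a^2 - a + 5) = (a - 5)*(a - 1)*(a^2 - 1) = (a - 5)*(a - 1)^2*(a + 1)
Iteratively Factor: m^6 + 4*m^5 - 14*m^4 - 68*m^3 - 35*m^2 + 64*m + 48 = (m - 4)*(m^5 + 8*m^4 + 18*m^3 + 4*m^2 - 19*m - 12) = (m - 4)*(m + 1)*(m^4 + 7*m^3 + 11*m^2 - 7*m - 12) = (m - 4)*(m + 1)^2*(m^3 + 6*m^2 + 5*m - 12) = (m - 4)*(m - 1)*(m + 1)^2*(m^2 + 7*m + 12) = (m - 4)*(m - 1)*(m + 1)^2*(m + 4)*(m + 3)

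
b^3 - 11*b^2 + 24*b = b*(b - 8)*(b - 3)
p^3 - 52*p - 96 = (p - 8)*(p + 2)*(p + 6)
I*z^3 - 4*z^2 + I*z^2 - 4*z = z*(z + 4*I)*(I*z + I)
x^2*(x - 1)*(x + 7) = x^4 + 6*x^3 - 7*x^2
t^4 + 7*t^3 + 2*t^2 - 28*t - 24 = (t - 2)*(t + 1)*(t + 2)*(t + 6)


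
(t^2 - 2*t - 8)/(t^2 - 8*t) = (t^2 - 2*t - 8)/(t*(t - 8))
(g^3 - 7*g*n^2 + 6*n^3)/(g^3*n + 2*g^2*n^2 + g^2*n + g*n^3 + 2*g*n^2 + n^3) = (g^3 - 7*g*n^2 + 6*n^3)/(n*(g^3 + 2*g^2*n + g^2 + g*n^2 + 2*g*n + n^2))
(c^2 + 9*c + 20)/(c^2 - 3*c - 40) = (c + 4)/(c - 8)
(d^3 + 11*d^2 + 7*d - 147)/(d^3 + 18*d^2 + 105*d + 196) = (d - 3)/(d + 4)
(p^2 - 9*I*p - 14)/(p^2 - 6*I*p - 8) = (p - 7*I)/(p - 4*I)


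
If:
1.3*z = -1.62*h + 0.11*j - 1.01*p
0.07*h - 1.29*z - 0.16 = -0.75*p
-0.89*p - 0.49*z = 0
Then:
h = 24.3274478330658*z + 2.28571428571429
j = 365.039982489421*z + 33.6623376623377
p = -0.550561797752809*z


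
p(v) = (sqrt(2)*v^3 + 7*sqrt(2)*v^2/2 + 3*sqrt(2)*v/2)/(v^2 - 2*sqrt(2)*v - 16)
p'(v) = (-2*v + 2*sqrt(2))*(sqrt(2)*v^3 + 7*sqrt(2)*v^2/2 + 3*sqrt(2)*v/2)/(v^2 - 2*sqrt(2)*v - 16)^2 + (3*sqrt(2)*v^2 + 7*sqrt(2)*v + 3*sqrt(2)/2)/(v^2 - 2*sqrt(2)*v - 16) = sqrt(2)*(-v*(v - sqrt(2))*(2*v^2 + 7*v + 3) + (-6*v^2 - 14*v - 3)*(-v^2 + 2*sqrt(2)*v + 16)/2)/(-v^2 + 2*sqrt(2)*v + 16)^2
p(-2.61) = -1.68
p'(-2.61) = 4.63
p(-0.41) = 0.01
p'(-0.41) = 0.08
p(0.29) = -0.06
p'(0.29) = -0.31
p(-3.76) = -1.50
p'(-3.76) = 1.06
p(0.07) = -0.01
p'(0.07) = -0.17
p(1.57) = -1.17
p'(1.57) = -1.58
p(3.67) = -11.18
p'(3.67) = -11.31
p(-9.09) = -7.28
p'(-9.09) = 1.19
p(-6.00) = -3.79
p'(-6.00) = 1.06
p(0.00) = 0.00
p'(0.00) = -0.13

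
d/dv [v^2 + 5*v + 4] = 2*v + 5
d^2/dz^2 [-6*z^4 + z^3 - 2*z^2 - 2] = -72*z^2 + 6*z - 4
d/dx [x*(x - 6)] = 2*x - 6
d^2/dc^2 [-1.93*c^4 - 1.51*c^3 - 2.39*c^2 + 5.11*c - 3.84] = -23.16*c^2 - 9.06*c - 4.78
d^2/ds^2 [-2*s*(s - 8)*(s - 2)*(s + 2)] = -24*s^2 + 96*s + 16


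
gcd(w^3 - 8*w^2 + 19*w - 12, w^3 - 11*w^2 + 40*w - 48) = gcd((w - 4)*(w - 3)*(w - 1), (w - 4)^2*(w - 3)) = w^2 - 7*w + 12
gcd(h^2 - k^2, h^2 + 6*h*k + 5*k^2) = h + k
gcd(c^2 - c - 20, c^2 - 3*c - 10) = c - 5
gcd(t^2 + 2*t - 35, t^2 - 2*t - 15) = t - 5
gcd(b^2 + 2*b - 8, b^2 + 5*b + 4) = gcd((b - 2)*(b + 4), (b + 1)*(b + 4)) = b + 4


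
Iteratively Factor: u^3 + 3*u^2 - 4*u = (u)*(u^2 + 3*u - 4) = u*(u + 4)*(u - 1)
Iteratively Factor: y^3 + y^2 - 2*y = (y - 1)*(y^2 + 2*y) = y*(y - 1)*(y + 2)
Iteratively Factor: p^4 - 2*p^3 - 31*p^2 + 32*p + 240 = (p + 4)*(p^3 - 6*p^2 - 7*p + 60) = (p - 4)*(p + 4)*(p^2 - 2*p - 15) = (p - 5)*(p - 4)*(p + 4)*(p + 3)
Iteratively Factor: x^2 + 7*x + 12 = (x + 3)*(x + 4)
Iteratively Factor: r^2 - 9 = (r + 3)*(r - 3)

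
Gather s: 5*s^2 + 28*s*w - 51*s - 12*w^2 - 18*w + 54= 5*s^2 + s*(28*w - 51) - 12*w^2 - 18*w + 54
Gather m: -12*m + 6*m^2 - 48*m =6*m^2 - 60*m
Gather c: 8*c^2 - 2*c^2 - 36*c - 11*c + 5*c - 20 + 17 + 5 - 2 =6*c^2 - 42*c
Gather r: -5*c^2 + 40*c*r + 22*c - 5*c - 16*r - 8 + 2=-5*c^2 + 17*c + r*(40*c - 16) - 6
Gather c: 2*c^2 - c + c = 2*c^2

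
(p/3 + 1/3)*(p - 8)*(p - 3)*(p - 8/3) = p^4/3 - 38*p^3/9 + 119*p^2/9 - 32*p/9 - 64/3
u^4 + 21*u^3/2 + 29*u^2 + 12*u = u*(u + 1/2)*(u + 4)*(u + 6)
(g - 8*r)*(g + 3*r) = g^2 - 5*g*r - 24*r^2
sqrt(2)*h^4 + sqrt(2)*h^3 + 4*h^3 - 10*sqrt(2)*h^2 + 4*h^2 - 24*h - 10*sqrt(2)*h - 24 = (h - 2*sqrt(2))*(h + sqrt(2))*(h + 3*sqrt(2))*(sqrt(2)*h + sqrt(2))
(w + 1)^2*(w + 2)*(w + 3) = w^4 + 7*w^3 + 17*w^2 + 17*w + 6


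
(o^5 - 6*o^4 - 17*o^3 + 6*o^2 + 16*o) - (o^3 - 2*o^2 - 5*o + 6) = o^5 - 6*o^4 - 18*o^3 + 8*o^2 + 21*o - 6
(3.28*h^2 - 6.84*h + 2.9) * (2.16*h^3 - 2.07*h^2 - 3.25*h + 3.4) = 7.0848*h^5 - 21.564*h^4 + 9.7628*h^3 + 27.379*h^2 - 32.681*h + 9.86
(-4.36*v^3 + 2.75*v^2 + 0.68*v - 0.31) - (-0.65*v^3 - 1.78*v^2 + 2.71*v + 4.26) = -3.71*v^3 + 4.53*v^2 - 2.03*v - 4.57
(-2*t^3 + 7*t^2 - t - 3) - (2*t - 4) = -2*t^3 + 7*t^2 - 3*t + 1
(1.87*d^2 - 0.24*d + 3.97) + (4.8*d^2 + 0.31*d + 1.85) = 6.67*d^2 + 0.07*d + 5.82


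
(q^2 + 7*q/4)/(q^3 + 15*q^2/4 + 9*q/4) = (4*q + 7)/(4*q^2 + 15*q + 9)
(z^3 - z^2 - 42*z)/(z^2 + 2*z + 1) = z*(z^2 - z - 42)/(z^2 + 2*z + 1)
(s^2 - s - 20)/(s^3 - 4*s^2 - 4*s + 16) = (s^2 - s - 20)/(s^3 - 4*s^2 - 4*s + 16)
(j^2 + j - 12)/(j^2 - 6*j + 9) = (j + 4)/(j - 3)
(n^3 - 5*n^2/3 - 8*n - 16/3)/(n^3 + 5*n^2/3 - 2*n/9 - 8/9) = 3*(n - 4)/(3*n - 2)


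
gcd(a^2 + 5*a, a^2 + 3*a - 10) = a + 5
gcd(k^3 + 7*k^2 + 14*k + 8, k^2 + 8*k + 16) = k + 4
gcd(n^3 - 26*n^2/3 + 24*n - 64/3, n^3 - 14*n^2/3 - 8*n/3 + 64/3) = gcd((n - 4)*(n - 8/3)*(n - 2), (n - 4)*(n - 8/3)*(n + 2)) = n^2 - 20*n/3 + 32/3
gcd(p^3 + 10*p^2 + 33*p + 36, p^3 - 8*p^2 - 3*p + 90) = p + 3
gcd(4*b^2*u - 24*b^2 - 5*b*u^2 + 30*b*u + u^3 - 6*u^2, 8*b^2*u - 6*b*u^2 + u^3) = -4*b + u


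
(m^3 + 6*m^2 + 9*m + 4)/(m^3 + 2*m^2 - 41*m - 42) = (m^2 + 5*m + 4)/(m^2 + m - 42)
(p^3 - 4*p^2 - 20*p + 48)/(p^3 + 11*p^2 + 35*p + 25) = (p^3 - 4*p^2 - 20*p + 48)/(p^3 + 11*p^2 + 35*p + 25)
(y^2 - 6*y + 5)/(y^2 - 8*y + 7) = (y - 5)/(y - 7)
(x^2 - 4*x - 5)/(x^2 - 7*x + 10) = (x + 1)/(x - 2)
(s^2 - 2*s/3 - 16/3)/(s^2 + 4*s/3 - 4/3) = (3*s - 8)/(3*s - 2)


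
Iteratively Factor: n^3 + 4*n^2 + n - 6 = (n + 2)*(n^2 + 2*n - 3) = (n - 1)*(n + 2)*(n + 3)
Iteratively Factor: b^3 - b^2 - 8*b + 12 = (b - 2)*(b^2 + b - 6) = (b - 2)*(b + 3)*(b - 2)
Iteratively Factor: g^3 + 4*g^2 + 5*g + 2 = (g + 1)*(g^2 + 3*g + 2) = (g + 1)*(g + 2)*(g + 1)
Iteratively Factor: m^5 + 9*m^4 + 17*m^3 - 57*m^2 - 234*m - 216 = (m + 3)*(m^4 + 6*m^3 - m^2 - 54*m - 72) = (m + 3)*(m + 4)*(m^3 + 2*m^2 - 9*m - 18) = (m + 2)*(m + 3)*(m + 4)*(m^2 - 9) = (m + 2)*(m + 3)^2*(m + 4)*(m - 3)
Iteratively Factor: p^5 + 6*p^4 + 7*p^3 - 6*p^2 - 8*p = (p - 1)*(p^4 + 7*p^3 + 14*p^2 + 8*p) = p*(p - 1)*(p^3 + 7*p^2 + 14*p + 8) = p*(p - 1)*(p + 2)*(p^2 + 5*p + 4) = p*(p - 1)*(p + 2)*(p + 4)*(p + 1)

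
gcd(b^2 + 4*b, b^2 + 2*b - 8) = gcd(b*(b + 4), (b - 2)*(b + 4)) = b + 4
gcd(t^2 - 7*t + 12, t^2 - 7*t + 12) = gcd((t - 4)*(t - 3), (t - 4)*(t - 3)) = t^2 - 7*t + 12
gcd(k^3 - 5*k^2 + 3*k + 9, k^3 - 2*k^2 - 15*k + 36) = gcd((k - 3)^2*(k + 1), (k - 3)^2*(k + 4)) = k^2 - 6*k + 9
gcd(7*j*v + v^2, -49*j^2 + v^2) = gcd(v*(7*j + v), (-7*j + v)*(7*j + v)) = 7*j + v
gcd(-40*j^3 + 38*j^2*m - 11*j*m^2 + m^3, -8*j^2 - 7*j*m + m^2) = 1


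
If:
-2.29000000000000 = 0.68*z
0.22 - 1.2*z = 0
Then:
No Solution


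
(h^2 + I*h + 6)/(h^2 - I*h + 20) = (h^2 + I*h + 6)/(h^2 - I*h + 20)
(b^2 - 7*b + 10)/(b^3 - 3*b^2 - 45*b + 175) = (b - 2)/(b^2 + 2*b - 35)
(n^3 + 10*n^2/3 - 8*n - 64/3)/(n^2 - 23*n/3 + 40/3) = (n^2 + 6*n + 8)/(n - 5)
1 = 1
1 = 1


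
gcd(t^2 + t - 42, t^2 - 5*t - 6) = t - 6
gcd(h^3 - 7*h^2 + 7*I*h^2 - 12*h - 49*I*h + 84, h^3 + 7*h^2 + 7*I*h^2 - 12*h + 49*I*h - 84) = h^2 + 7*I*h - 12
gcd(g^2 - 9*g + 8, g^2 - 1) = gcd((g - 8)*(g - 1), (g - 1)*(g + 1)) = g - 1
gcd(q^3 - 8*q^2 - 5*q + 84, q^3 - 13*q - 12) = q^2 - q - 12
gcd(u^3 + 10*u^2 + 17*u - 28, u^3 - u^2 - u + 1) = u - 1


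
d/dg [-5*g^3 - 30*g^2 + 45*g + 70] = -15*g^2 - 60*g + 45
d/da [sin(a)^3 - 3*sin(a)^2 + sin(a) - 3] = (3*sin(a)^2 - 6*sin(a) + 1)*cos(a)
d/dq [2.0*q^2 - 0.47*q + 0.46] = 4.0*q - 0.47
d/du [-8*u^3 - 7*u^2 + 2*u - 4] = -24*u^2 - 14*u + 2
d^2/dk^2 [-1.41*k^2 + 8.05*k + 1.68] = -2.82000000000000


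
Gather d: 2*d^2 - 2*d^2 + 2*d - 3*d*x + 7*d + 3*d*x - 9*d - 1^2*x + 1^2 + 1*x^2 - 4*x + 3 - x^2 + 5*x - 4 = 0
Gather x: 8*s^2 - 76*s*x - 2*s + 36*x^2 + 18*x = 8*s^2 - 2*s + 36*x^2 + x*(18 - 76*s)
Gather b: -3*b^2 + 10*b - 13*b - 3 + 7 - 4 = -3*b^2 - 3*b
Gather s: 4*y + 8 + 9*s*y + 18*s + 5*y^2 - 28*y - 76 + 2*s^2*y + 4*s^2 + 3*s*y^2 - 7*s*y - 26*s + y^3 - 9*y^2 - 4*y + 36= s^2*(2*y + 4) + s*(3*y^2 + 2*y - 8) + y^3 - 4*y^2 - 28*y - 32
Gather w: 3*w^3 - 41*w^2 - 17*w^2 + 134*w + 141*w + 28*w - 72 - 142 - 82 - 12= 3*w^3 - 58*w^2 + 303*w - 308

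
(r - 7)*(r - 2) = r^2 - 9*r + 14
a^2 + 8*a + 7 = (a + 1)*(a + 7)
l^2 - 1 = (l - 1)*(l + 1)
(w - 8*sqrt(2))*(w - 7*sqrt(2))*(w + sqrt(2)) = w^3 - 14*sqrt(2)*w^2 + 82*w + 112*sqrt(2)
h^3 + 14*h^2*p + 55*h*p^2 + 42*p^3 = (h + p)*(h + 6*p)*(h + 7*p)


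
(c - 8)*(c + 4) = c^2 - 4*c - 32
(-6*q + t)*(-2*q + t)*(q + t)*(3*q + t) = 36*q^4 + 24*q^3*t - 17*q^2*t^2 - 4*q*t^3 + t^4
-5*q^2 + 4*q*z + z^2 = (-q + z)*(5*q + z)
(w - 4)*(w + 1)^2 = w^3 - 2*w^2 - 7*w - 4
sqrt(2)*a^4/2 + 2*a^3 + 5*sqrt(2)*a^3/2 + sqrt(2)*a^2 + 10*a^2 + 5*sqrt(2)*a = a*(a + 5)*(a + sqrt(2))*(sqrt(2)*a/2 + 1)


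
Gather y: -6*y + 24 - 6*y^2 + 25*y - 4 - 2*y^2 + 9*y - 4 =-8*y^2 + 28*y + 16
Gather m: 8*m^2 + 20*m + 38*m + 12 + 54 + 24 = 8*m^2 + 58*m + 90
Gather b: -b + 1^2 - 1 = -b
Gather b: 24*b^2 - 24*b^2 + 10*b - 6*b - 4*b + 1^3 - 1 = 0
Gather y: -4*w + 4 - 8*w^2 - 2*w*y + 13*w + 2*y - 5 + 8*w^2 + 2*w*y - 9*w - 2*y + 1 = 0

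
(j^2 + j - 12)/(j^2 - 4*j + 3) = (j + 4)/(j - 1)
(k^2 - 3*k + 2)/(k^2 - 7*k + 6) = (k - 2)/(k - 6)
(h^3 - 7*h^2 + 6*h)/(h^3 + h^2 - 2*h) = (h - 6)/(h + 2)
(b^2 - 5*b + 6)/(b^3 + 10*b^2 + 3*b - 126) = (b - 2)/(b^2 + 13*b + 42)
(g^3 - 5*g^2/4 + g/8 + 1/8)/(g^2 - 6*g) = (8*g^3 - 10*g^2 + g + 1)/(8*g*(g - 6))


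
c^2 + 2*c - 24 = (c - 4)*(c + 6)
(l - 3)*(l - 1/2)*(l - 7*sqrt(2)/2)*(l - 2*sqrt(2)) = l^4 - 11*sqrt(2)*l^3/2 - 7*l^3/2 + 31*l^2/2 + 77*sqrt(2)*l^2/4 - 49*l - 33*sqrt(2)*l/4 + 21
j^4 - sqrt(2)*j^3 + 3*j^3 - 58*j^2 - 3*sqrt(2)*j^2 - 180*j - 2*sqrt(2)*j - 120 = (j + 1)*(j + 2)*(j - 6*sqrt(2))*(j + 5*sqrt(2))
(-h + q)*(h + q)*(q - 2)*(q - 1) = -h^2*q^2 + 3*h^2*q - 2*h^2 + q^4 - 3*q^3 + 2*q^2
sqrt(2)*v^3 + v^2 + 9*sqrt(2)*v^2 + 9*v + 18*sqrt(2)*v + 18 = (v + 3)*(v + 6)*(sqrt(2)*v + 1)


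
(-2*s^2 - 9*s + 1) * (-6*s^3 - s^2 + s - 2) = 12*s^5 + 56*s^4 + s^3 - 6*s^2 + 19*s - 2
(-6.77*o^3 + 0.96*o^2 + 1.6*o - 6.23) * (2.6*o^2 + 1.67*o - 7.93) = -17.602*o^5 - 8.8099*o^4 + 59.4493*o^3 - 21.1388*o^2 - 23.0921*o + 49.4039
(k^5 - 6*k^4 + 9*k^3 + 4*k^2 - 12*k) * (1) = k^5 - 6*k^4 + 9*k^3 + 4*k^2 - 12*k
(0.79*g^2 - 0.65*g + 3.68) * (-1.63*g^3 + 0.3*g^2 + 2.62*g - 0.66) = -1.2877*g^5 + 1.2965*g^4 - 4.1236*g^3 - 1.1204*g^2 + 10.0706*g - 2.4288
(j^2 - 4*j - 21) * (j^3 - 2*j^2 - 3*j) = j^5 - 6*j^4 - 16*j^3 + 54*j^2 + 63*j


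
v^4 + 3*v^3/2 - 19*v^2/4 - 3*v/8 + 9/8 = (v - 3/2)*(v - 1/2)*(v + 1/2)*(v + 3)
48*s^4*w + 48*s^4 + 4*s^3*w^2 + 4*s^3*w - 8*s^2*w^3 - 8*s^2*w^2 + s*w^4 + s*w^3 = (-6*s + w)*(-4*s + w)*(2*s + w)*(s*w + s)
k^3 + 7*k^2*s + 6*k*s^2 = k*(k + s)*(k + 6*s)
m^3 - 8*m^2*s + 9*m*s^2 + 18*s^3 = (m - 6*s)*(m - 3*s)*(m + s)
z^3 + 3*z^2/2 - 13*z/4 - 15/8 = (z - 3/2)*(z + 1/2)*(z + 5/2)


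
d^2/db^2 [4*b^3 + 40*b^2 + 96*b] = 24*b + 80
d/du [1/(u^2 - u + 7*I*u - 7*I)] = (-2*u + 1 - 7*I)/(u^2 - u + 7*I*u - 7*I)^2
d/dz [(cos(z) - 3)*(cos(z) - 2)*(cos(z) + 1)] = (-3*cos(z)^2 + 8*cos(z) - 1)*sin(z)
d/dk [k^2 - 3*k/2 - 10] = 2*k - 3/2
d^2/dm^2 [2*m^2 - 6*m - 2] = 4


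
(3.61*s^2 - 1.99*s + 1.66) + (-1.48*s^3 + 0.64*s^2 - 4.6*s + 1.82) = -1.48*s^3 + 4.25*s^2 - 6.59*s + 3.48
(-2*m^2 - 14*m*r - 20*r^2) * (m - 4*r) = -2*m^3 - 6*m^2*r + 36*m*r^2 + 80*r^3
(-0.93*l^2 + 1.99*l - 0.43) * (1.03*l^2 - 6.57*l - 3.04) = -0.9579*l^4 + 8.1598*l^3 - 10.69*l^2 - 3.2245*l + 1.3072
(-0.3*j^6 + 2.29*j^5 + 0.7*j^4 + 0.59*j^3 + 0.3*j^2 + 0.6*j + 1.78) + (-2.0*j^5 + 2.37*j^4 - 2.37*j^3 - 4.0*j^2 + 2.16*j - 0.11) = -0.3*j^6 + 0.29*j^5 + 3.07*j^4 - 1.78*j^3 - 3.7*j^2 + 2.76*j + 1.67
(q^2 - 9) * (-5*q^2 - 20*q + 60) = -5*q^4 - 20*q^3 + 105*q^2 + 180*q - 540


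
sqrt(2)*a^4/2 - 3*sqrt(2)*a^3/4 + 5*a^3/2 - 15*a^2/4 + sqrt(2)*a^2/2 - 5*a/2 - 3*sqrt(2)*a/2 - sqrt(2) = (a - 2)*(a + 1/2)*(a + 2*sqrt(2))*(sqrt(2)*a/2 + 1/2)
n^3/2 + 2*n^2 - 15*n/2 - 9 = (n/2 + 1/2)*(n - 3)*(n + 6)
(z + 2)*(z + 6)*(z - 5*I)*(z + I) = z^4 + 8*z^3 - 4*I*z^3 + 17*z^2 - 32*I*z^2 + 40*z - 48*I*z + 60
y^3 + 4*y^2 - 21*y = y*(y - 3)*(y + 7)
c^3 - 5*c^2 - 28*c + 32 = (c - 8)*(c - 1)*(c + 4)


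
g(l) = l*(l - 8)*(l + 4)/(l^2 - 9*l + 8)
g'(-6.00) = 0.90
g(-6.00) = -1.71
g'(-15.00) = 0.98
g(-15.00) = -10.31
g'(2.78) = -0.58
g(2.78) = 10.59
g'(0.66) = -42.25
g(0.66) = -9.05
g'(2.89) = -0.40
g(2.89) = 10.54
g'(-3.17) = 0.71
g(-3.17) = 0.63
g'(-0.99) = -0.26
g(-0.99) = 1.50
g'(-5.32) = 0.87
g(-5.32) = -1.11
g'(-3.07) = 0.70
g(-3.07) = 0.70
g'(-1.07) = -0.17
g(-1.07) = 1.51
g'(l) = l*(9 - 2*l)*(l - 8)*(l + 4)/(l^2 - 9*l + 8)^2 + l*(l - 8)/(l^2 - 9*l + 8) + l*(l + 4)/(l^2 - 9*l + 8) + (l - 8)*(l + 4)/(l^2 - 9*l + 8)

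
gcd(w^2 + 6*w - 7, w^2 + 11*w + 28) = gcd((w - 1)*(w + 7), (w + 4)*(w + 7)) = w + 7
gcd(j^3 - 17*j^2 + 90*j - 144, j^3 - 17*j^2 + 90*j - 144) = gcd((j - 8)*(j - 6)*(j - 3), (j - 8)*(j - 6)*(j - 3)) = j^3 - 17*j^2 + 90*j - 144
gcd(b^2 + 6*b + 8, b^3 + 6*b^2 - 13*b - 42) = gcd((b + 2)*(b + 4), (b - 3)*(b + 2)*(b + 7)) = b + 2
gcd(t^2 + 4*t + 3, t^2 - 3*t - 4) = t + 1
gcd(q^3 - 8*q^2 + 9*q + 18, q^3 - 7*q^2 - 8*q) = q + 1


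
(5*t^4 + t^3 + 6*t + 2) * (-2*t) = -10*t^5 - 2*t^4 - 12*t^2 - 4*t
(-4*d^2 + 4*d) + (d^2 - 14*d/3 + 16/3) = -3*d^2 - 2*d/3 + 16/3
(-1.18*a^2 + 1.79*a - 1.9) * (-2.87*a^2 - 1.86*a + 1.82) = 3.3866*a^4 - 2.9425*a^3 - 0.024*a^2 + 6.7918*a - 3.458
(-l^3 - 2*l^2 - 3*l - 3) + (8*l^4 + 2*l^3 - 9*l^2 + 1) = 8*l^4 + l^3 - 11*l^2 - 3*l - 2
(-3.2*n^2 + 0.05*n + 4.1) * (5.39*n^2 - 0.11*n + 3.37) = -17.248*n^4 + 0.6215*n^3 + 11.3095*n^2 - 0.2825*n + 13.817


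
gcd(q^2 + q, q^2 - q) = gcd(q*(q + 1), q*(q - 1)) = q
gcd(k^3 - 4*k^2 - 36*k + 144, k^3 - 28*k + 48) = k^2 + 2*k - 24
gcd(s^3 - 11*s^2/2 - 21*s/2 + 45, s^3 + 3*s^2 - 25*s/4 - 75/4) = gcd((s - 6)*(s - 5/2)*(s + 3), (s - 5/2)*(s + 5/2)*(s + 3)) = s^2 + s/2 - 15/2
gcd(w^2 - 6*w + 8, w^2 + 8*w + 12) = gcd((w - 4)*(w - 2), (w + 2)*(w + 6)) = 1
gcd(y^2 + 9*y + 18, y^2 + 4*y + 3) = y + 3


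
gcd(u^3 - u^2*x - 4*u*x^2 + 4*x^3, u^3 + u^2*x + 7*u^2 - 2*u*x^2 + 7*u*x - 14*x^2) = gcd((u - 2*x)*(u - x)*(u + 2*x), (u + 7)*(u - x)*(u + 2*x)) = -u^2 - u*x + 2*x^2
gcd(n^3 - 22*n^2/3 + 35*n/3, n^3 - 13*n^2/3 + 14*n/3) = n^2 - 7*n/3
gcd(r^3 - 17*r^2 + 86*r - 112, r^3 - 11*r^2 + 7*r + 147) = r - 7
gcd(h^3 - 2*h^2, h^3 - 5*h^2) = h^2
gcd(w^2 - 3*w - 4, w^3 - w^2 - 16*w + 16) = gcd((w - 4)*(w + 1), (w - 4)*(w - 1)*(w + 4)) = w - 4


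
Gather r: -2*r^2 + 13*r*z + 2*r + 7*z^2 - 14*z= -2*r^2 + r*(13*z + 2) + 7*z^2 - 14*z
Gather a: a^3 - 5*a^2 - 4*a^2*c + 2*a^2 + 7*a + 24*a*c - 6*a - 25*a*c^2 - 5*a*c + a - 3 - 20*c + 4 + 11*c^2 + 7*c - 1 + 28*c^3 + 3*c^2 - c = a^3 + a^2*(-4*c - 3) + a*(-25*c^2 + 19*c + 2) + 28*c^3 + 14*c^2 - 14*c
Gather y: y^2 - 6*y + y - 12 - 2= y^2 - 5*y - 14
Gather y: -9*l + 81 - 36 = 45 - 9*l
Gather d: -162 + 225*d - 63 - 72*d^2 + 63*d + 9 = -72*d^2 + 288*d - 216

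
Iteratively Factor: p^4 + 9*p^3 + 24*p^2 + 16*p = (p + 4)*(p^3 + 5*p^2 + 4*p) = p*(p + 4)*(p^2 + 5*p + 4) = p*(p + 4)^2*(p + 1)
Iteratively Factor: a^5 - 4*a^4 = (a)*(a^4 - 4*a^3) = a^2*(a^3 - 4*a^2) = a^3*(a^2 - 4*a) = a^4*(a - 4)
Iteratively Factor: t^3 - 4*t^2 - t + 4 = (t - 4)*(t^2 - 1) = (t - 4)*(t - 1)*(t + 1)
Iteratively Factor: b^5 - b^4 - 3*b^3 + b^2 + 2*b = (b + 1)*(b^4 - 2*b^3 - b^2 + 2*b) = (b - 2)*(b + 1)*(b^3 - b) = (b - 2)*(b + 1)^2*(b^2 - b) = b*(b - 2)*(b + 1)^2*(b - 1)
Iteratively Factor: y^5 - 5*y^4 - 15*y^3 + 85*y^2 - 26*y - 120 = (y - 2)*(y^4 - 3*y^3 - 21*y^2 + 43*y + 60) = (y - 2)*(y + 1)*(y^3 - 4*y^2 - 17*y + 60) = (y - 2)*(y + 1)*(y + 4)*(y^2 - 8*y + 15) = (y - 5)*(y - 2)*(y + 1)*(y + 4)*(y - 3)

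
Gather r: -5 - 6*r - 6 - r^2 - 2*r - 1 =-r^2 - 8*r - 12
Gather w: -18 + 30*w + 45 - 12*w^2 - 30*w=27 - 12*w^2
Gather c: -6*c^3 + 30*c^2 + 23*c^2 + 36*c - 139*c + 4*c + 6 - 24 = -6*c^3 + 53*c^2 - 99*c - 18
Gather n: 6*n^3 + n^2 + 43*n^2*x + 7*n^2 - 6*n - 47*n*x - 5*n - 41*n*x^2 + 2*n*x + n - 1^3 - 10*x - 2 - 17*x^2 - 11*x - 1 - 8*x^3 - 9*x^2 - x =6*n^3 + n^2*(43*x + 8) + n*(-41*x^2 - 45*x - 10) - 8*x^3 - 26*x^2 - 22*x - 4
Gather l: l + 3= l + 3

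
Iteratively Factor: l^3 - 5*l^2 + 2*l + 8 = (l + 1)*(l^2 - 6*l + 8) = (l - 4)*(l + 1)*(l - 2)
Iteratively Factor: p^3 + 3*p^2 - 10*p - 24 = (p + 4)*(p^2 - p - 6) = (p - 3)*(p + 4)*(p + 2)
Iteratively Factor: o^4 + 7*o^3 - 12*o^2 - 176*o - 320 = (o + 4)*(o^3 + 3*o^2 - 24*o - 80) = (o + 4)^2*(o^2 - o - 20) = (o - 5)*(o + 4)^2*(o + 4)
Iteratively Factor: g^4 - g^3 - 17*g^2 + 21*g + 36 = (g + 1)*(g^3 - 2*g^2 - 15*g + 36) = (g - 3)*(g + 1)*(g^2 + g - 12) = (g - 3)^2*(g + 1)*(g + 4)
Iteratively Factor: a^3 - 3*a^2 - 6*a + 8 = (a - 4)*(a^2 + a - 2) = (a - 4)*(a + 2)*(a - 1)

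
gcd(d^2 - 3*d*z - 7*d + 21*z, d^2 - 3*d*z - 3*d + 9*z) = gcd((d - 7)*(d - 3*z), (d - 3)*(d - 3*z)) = -d + 3*z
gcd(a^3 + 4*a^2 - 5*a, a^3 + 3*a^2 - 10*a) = a^2 + 5*a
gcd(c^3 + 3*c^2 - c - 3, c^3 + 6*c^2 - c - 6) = c^2 - 1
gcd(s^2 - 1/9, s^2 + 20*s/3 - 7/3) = s - 1/3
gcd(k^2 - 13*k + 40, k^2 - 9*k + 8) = k - 8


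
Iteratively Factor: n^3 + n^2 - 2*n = (n)*(n^2 + n - 2) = n*(n + 2)*(n - 1)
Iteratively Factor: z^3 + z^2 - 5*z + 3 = (z - 1)*(z^2 + 2*z - 3) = (z - 1)^2*(z + 3)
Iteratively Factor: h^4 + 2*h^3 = (h)*(h^3 + 2*h^2) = h^2*(h^2 + 2*h) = h^2*(h + 2)*(h)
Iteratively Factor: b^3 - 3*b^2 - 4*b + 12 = (b + 2)*(b^2 - 5*b + 6) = (b - 3)*(b + 2)*(b - 2)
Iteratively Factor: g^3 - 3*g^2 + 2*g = (g - 2)*(g^2 - g) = g*(g - 2)*(g - 1)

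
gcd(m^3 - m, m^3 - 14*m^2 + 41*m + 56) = m + 1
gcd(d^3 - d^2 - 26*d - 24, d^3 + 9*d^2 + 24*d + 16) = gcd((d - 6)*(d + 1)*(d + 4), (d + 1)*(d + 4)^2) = d^2 + 5*d + 4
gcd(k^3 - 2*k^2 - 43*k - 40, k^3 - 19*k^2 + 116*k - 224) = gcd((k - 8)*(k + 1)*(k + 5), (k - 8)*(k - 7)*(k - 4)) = k - 8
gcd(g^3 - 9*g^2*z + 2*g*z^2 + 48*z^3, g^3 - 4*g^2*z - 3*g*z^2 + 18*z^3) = -g^2 + g*z + 6*z^2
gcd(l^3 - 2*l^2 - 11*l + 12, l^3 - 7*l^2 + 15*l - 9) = l - 1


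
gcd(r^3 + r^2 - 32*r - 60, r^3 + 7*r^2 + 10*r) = r^2 + 7*r + 10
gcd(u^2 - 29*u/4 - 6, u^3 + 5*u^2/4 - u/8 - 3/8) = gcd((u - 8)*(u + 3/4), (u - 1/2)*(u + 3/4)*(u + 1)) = u + 3/4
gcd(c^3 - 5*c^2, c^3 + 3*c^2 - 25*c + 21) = 1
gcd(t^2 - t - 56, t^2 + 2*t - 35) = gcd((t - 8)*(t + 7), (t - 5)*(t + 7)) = t + 7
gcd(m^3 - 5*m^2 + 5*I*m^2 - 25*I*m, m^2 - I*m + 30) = m + 5*I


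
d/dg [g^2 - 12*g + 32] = 2*g - 12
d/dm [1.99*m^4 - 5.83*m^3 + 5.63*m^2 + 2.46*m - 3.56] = 7.96*m^3 - 17.49*m^2 + 11.26*m + 2.46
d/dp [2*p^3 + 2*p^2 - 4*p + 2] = 6*p^2 + 4*p - 4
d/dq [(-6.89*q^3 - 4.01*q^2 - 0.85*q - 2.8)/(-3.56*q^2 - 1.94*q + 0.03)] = (24.5284*q^4 + 26.7332*q^3 + 4.1333*q^2 - 20.1766*q - 5.4575)/(12.6736*q^4 + 13.8128*q^3 + 3.55*q^2 - 0.1164*q + 0.0009)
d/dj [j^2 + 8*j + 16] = 2*j + 8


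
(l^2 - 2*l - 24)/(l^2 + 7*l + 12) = (l - 6)/(l + 3)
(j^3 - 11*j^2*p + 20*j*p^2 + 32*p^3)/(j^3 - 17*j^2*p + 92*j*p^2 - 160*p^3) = (-j - p)/(-j + 5*p)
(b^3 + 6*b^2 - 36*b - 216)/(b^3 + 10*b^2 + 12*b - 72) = (b - 6)/(b - 2)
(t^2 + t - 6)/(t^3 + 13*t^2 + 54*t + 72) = (t - 2)/(t^2 + 10*t + 24)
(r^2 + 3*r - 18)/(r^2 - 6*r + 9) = (r + 6)/(r - 3)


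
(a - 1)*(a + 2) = a^2 + a - 2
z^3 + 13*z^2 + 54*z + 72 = (z + 3)*(z + 4)*(z + 6)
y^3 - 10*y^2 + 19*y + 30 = (y - 6)*(y - 5)*(y + 1)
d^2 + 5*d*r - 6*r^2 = (d - r)*(d + 6*r)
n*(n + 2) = n^2 + 2*n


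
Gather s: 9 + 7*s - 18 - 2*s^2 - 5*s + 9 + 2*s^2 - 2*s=0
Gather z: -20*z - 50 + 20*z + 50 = 0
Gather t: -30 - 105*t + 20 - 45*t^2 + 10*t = -45*t^2 - 95*t - 10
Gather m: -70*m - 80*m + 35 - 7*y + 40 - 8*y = -150*m - 15*y + 75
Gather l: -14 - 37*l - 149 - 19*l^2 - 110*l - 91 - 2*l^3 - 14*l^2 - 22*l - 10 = -2*l^3 - 33*l^2 - 169*l - 264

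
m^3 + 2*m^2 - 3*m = m*(m - 1)*(m + 3)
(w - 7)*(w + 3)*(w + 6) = w^3 + 2*w^2 - 45*w - 126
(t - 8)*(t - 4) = t^2 - 12*t + 32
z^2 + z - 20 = (z - 4)*(z + 5)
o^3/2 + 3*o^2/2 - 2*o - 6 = (o/2 + 1)*(o - 2)*(o + 3)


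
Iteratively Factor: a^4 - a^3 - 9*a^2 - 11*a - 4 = (a - 4)*(a^3 + 3*a^2 + 3*a + 1) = (a - 4)*(a + 1)*(a^2 + 2*a + 1) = (a - 4)*(a + 1)^2*(a + 1)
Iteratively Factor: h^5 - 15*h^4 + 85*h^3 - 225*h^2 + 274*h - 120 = (h - 2)*(h^4 - 13*h^3 + 59*h^2 - 107*h + 60) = (h - 4)*(h - 2)*(h^3 - 9*h^2 + 23*h - 15) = (h - 4)*(h - 3)*(h - 2)*(h^2 - 6*h + 5) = (h - 5)*(h - 4)*(h - 3)*(h - 2)*(h - 1)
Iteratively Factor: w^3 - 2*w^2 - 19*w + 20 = (w - 1)*(w^2 - w - 20) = (w - 5)*(w - 1)*(w + 4)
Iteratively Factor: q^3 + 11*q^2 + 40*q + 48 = (q + 4)*(q^2 + 7*q + 12) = (q + 3)*(q + 4)*(q + 4)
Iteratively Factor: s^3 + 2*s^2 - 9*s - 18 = (s - 3)*(s^2 + 5*s + 6) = (s - 3)*(s + 3)*(s + 2)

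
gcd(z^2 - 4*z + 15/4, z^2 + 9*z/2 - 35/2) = z - 5/2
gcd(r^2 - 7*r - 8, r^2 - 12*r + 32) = r - 8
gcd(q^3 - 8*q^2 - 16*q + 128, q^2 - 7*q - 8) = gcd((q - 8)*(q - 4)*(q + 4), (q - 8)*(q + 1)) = q - 8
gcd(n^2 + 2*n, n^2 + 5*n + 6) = n + 2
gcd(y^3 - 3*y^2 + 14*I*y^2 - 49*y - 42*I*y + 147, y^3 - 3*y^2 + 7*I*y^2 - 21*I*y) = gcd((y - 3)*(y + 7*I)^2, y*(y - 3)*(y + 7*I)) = y^2 + y*(-3 + 7*I) - 21*I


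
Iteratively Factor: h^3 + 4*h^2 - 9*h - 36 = (h - 3)*(h^2 + 7*h + 12) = (h - 3)*(h + 3)*(h + 4)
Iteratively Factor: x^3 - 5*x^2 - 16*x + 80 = (x - 4)*(x^2 - x - 20) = (x - 5)*(x - 4)*(x + 4)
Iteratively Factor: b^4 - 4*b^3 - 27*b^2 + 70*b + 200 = (b + 4)*(b^3 - 8*b^2 + 5*b + 50) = (b - 5)*(b + 4)*(b^2 - 3*b - 10) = (b - 5)*(b + 2)*(b + 4)*(b - 5)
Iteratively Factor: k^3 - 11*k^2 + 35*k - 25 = (k - 5)*(k^2 - 6*k + 5) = (k - 5)^2*(k - 1)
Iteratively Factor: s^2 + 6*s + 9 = (s + 3)*(s + 3)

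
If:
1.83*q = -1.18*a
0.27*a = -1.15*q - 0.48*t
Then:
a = 1.01796268397265*t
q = -0.656391238845753*t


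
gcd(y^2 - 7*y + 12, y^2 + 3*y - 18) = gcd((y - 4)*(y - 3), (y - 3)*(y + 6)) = y - 3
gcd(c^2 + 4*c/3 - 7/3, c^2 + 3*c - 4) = c - 1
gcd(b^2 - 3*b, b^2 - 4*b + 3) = b - 3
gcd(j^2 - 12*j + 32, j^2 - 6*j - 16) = j - 8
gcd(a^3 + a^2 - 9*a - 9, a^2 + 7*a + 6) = a + 1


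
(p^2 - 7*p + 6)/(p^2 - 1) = (p - 6)/(p + 1)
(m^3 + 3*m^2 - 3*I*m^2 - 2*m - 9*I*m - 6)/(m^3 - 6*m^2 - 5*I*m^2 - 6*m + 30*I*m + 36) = (m^2 + m*(3 - I) - 3*I)/(m^2 - 3*m*(2 + I) + 18*I)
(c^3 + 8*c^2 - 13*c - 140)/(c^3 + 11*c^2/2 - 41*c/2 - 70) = 2*(c + 5)/(2*c + 5)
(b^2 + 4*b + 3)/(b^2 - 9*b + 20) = (b^2 + 4*b + 3)/(b^2 - 9*b + 20)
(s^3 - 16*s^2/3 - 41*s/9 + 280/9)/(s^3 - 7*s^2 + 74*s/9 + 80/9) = (3*s + 7)/(3*s + 2)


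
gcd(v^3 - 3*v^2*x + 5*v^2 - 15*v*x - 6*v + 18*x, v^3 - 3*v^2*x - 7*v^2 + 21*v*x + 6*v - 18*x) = -v^2 + 3*v*x + v - 3*x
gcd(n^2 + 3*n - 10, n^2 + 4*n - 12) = n - 2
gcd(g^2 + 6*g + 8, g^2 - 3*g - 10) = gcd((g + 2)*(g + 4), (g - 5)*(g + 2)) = g + 2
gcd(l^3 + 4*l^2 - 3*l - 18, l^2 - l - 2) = l - 2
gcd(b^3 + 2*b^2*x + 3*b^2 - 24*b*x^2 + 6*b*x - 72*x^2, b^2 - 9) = b + 3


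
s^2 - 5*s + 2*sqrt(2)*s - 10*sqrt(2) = (s - 5)*(s + 2*sqrt(2))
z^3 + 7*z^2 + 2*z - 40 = (z - 2)*(z + 4)*(z + 5)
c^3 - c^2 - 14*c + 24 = (c - 3)*(c - 2)*(c + 4)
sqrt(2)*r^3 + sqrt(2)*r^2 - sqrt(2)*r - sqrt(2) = (r - 1)*(r + 1)*(sqrt(2)*r + sqrt(2))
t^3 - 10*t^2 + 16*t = t*(t - 8)*(t - 2)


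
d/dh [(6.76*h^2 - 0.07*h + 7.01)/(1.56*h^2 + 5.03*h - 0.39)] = (34.112*h^2 - 27.144*h - 35.233)/(2.4336*h^4 + 15.6936*h^3 + 24.0841*h^2 - 3.9234*h + 0.1521)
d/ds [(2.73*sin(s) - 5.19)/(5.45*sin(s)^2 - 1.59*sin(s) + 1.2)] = (-14.8785*sin(s)^2 + 56.571*sin(s) - 4.9761)*cos(s)/(29.7025*sin(s)^4 - 17.331*sin(s)^3 + 15.6081*sin(s)^2 - 3.816*sin(s) + 1.44)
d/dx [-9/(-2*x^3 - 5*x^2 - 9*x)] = 9*(-6*x^2 - 10*x - 9)/(x^2*(2*x^2 + 5*x + 9)^2)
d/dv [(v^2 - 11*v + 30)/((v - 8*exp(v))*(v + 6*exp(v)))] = ((v - 8*exp(v))*(v + 6*exp(v))*(2*v - 11) - (v - 8*exp(v))*(6*exp(v) + 1)*(v^2 - 11*v + 30) + (v + 6*exp(v))*(8*exp(v) - 1)*(v^2 - 11*v + 30))/((v - 8*exp(v))^2*(v + 6*exp(v))^2)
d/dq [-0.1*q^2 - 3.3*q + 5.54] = -0.2*q - 3.3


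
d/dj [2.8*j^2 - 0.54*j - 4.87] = 5.6*j - 0.54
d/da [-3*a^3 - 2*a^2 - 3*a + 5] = -9*a^2 - 4*a - 3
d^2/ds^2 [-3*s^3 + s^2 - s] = 2 - 18*s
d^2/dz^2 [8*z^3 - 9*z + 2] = 48*z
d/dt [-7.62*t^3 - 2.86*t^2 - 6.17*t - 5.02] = -22.86*t^2 - 5.72*t - 6.17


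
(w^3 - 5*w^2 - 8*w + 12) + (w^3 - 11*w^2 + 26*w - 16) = 2*w^3 - 16*w^2 + 18*w - 4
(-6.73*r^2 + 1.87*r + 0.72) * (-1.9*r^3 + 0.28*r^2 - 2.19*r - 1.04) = 12.787*r^5 - 5.4374*r^4 + 13.8943*r^3 + 3.1055*r^2 - 3.5216*r - 0.7488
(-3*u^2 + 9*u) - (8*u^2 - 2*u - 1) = -11*u^2 + 11*u + 1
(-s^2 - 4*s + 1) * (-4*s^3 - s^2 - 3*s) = 4*s^5 + 17*s^4 + 3*s^3 + 11*s^2 - 3*s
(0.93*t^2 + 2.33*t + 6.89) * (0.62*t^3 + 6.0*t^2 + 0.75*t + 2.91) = 0.5766*t^5 + 7.0246*t^4 + 18.9493*t^3 + 45.7938*t^2 + 11.9478*t + 20.0499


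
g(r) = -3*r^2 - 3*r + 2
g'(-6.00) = 33.00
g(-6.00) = -88.00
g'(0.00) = -3.00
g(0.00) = 2.00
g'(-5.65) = 30.90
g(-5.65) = -76.82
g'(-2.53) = 12.18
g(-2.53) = -9.61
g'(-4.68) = 25.08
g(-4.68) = -49.67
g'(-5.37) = 29.22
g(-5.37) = -68.40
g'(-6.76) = 37.56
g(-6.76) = -114.81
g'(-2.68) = 13.08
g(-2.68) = -11.51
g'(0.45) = -5.70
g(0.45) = 0.04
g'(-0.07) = -2.58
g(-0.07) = 2.20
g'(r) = -6*r - 3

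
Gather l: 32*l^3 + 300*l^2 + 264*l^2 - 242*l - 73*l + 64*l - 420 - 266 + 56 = 32*l^3 + 564*l^2 - 251*l - 630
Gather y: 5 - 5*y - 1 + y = 4 - 4*y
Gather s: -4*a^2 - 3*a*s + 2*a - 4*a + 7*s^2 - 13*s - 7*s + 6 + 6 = -4*a^2 - 2*a + 7*s^2 + s*(-3*a - 20) + 12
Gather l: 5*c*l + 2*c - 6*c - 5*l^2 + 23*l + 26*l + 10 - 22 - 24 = -4*c - 5*l^2 + l*(5*c + 49) - 36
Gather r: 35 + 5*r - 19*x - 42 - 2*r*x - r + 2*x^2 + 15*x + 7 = r*(4 - 2*x) + 2*x^2 - 4*x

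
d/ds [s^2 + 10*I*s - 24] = 2*s + 10*I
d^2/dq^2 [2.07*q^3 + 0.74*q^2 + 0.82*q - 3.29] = 12.42*q + 1.48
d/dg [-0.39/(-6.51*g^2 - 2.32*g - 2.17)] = (-5.0778*g - 0.9048)/(6.51*g^2 + 2.32*g + 2.17)^2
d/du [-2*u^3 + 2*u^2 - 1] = 2*u*(2 - 3*u)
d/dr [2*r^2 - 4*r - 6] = 4*r - 4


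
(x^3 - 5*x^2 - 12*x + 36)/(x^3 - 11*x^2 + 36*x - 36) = (x + 3)/(x - 3)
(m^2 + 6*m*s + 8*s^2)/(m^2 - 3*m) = (m^2 + 6*m*s + 8*s^2)/(m*(m - 3))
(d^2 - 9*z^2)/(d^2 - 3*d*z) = (d + 3*z)/d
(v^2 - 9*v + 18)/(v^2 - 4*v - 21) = (-v^2 + 9*v - 18)/(-v^2 + 4*v + 21)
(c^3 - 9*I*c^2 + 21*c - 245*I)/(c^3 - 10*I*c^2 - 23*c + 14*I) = (c^2 - 2*I*c + 35)/(c^2 - 3*I*c - 2)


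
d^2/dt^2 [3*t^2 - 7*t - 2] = 6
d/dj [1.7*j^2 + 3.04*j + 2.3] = 3.4*j + 3.04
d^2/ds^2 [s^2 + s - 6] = 2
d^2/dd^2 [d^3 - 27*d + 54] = 6*d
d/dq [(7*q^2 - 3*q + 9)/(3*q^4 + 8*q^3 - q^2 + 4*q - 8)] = (-42*q^5 - 29*q^4 - 60*q^3 - 191*q^2 - 94*q - 12)/(9*q^8 + 48*q^7 + 58*q^6 + 8*q^5 + 17*q^4 - 136*q^3 + 32*q^2 - 64*q + 64)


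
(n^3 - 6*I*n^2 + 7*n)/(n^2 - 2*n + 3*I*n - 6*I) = n*(n^2 - 6*I*n + 7)/(n^2 + n*(-2 + 3*I) - 6*I)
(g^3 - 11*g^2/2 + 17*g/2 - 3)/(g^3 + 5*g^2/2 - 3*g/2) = (g^2 - 5*g + 6)/(g*(g + 3))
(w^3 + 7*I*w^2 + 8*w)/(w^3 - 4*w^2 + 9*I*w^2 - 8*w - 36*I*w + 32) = w*(w - I)/(w^2 + w*(-4 + I) - 4*I)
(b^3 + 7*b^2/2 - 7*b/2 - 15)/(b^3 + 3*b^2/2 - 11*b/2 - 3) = (2*b + 5)/(2*b + 1)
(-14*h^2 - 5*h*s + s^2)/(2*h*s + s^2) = (-7*h + s)/s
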